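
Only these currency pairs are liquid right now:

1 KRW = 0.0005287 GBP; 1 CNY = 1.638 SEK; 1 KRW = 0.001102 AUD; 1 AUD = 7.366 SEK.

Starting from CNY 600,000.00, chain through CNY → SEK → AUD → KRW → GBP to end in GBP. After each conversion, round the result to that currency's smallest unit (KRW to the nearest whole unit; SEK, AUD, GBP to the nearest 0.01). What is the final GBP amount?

GBP 64,011.96

CNY 600,000.00 × 1.638 = SEK 982,800.00
SEK 982,800.00 ÷ 7.366 = AUD 133,423.84
AUD 133,423.84 ÷ 0.001102 = KRW 121,074,265
KRW 121,074,265 × 0.0005287 = GBP 64,011.96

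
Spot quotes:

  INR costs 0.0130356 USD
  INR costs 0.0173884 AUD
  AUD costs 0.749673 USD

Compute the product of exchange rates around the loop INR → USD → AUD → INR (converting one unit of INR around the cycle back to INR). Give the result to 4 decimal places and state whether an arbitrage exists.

Around INR → USD → AUD → INR: 1 × 0.0130356 ÷ 0.749673 ÷ 0.0173884 = 0.999999
Product ≈ 1 (deviation 0.000%, within rounding noise).

1.0000 (no arbitrage)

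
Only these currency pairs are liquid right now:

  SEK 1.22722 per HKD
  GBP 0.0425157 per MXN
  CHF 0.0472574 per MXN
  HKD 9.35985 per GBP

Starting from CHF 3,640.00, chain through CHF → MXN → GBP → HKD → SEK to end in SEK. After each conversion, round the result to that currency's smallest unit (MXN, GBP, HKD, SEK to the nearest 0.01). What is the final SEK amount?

CHF 3,640.00 ÷ 0.0472574 = MXN 77,024.97
MXN 77,024.97 × 0.0425157 = GBP 3,274.77
GBP 3,274.77 × 9.35985 = HKD 30,651.36
HKD 30,651.36 × 1.22722 = SEK 37,615.96

SEK 37,615.96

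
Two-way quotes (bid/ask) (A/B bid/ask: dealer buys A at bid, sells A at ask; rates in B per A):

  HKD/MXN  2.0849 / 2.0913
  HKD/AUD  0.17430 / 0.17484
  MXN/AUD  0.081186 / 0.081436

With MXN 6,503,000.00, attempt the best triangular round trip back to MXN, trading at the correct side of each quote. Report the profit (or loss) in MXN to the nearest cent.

Best loop MXN → HKD → AUD → MXN:
MXN 6,503,000.00 ÷ 2.0913 (buy HKD at ask) = HKD 3,109,549.08
HKD 3,109,549.08 × 0.17430 (sell HKD at bid) = AUD 541,994.41
AUD 541,994.41 ÷ 0.081436 (buy MXN at ask) = MXN 6,655,464.48

Net profit: MXN 152,464.48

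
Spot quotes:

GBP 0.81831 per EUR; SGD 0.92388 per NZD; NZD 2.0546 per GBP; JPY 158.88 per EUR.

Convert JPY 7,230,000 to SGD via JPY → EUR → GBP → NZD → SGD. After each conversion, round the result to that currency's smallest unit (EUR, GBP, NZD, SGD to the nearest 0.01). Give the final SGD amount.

JPY 7,230,000 ÷ 158.88 = EUR 45,506.04
EUR 45,506.04 × 0.81831 = GBP 37,238.05
GBP 37,238.05 × 2.0546 = NZD 76,509.30
NZD 76,509.30 × 0.92388 = SGD 70,685.41

SGD 70,685.41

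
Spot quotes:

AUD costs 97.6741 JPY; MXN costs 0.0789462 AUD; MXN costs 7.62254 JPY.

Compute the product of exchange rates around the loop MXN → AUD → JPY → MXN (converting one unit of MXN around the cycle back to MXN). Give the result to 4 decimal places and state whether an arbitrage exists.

1.0116 (arbitrage exists)

Around MXN → AUD → JPY → MXN: 1 × 0.0789462 × 97.6741 ÷ 7.62254 = 1.011605
Product > 1; profitable direction is MXN → AUD → JPY → MXN.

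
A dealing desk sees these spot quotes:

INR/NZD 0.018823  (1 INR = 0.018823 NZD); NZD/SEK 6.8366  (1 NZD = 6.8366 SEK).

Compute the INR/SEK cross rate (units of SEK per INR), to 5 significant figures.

1 INR × 0.018823 = 0.018823 NZD
0.018823 NZD × 6.8366 = 0.128685 SEK

INR/SEK = 0.12869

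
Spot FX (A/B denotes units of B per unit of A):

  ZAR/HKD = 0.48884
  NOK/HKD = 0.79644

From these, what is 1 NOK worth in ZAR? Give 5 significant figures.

1 NOK × 0.79644 = 0.79644 HKD
0.79644 HKD ÷ 0.48884 = 1.62924 ZAR

NOK/ZAR = 1.6292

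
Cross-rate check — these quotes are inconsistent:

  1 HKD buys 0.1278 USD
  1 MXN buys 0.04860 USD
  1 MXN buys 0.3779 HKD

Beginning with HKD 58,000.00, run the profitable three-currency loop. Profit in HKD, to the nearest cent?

Profit: HKD 365.54

Profitable loop is HKD → MXN → USD → HKD:
HKD 58,000.00 ÷ 0.3779 = MXN 153,479.76
MXN 153,479.76 × 0.04860 = USD 7,459.12
USD 7,459.12 ÷ 0.1278 = HKD 58,365.54
Profit = HKD 58,365.54 − HKD 58,000.00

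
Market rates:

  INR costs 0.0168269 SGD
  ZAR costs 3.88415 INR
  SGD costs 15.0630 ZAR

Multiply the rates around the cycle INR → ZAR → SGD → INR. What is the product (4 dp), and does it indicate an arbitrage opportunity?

1.0158 (arbitrage exists)

Around INR → ZAR → SGD → INR: 1 ÷ 3.88415 ÷ 15.0630 ÷ 0.0168269 = 1.015754
Product > 1; profitable direction is INR → ZAR → SGD → INR.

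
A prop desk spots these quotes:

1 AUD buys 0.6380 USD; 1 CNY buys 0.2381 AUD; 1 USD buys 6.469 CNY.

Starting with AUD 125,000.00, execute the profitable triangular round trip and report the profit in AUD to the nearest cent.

Profitable loop is AUD → CNY → USD → AUD:
AUD 125,000.00 ÷ 0.2381 = CNY 524,989.50
CNY 524,989.50 ÷ 6.469 = USD 81,154.66
USD 81,154.66 ÷ 0.6380 = AUD 127,201.66
Profit = AUD 127,201.66 − AUD 125,000.00

Profit: AUD 2,201.66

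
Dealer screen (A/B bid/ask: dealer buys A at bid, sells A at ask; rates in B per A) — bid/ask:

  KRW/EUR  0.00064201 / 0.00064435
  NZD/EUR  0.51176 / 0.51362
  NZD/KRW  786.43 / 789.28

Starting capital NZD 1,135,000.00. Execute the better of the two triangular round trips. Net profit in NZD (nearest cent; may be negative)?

Net profit: NZD 7,113.51

Best loop NZD → EUR → KRW → NZD:
NZD 1,135,000.00 × 0.51176 (sell NZD at bid) = EUR 580,847.60
EUR 580,847.60 ÷ 0.00064435 (buy KRW at ask) = KRW 901,447,350
KRW 901,447,350 ÷ 789.28 (buy NZD at ask) = NZD 1,142,113.51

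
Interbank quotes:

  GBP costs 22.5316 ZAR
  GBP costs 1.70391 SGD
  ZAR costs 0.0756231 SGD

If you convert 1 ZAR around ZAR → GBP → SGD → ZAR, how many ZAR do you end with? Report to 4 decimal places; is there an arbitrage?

Around ZAR → GBP → SGD → ZAR: 1 ÷ 22.5316 × 1.70391 ÷ 0.0756231 = 1.000000
Product ≈ 1 (deviation 0.000%, within rounding noise).

1.0000 (no arbitrage)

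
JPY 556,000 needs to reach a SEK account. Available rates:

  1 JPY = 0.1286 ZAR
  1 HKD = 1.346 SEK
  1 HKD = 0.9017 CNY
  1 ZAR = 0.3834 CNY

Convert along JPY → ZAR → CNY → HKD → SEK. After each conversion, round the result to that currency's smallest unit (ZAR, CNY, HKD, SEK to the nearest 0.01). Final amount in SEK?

SEK 40,921.43

JPY 556,000 × 0.1286 = ZAR 71,501.60
ZAR 71,501.60 × 0.3834 = CNY 27,413.71
CNY 27,413.71 ÷ 0.9017 = HKD 30,402.25
HKD 30,402.25 × 1.346 = SEK 40,921.43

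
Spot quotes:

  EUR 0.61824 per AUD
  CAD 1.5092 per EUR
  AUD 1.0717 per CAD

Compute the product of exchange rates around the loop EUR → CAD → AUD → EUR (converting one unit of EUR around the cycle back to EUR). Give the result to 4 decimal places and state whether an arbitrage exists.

Around EUR → CAD → AUD → EUR: 1 × 1.5092 × 1.0717 × 0.61824 = 0.999947
Product ≈ 1 (deviation 0.005%, within rounding noise).

0.9999 (no arbitrage)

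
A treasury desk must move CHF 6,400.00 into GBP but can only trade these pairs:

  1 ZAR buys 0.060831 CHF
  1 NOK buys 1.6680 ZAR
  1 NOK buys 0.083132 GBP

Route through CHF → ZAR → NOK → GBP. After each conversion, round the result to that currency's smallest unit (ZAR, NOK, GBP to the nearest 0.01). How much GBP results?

GBP 5,243.57

CHF 6,400.00 ÷ 0.060831 = ZAR 105,209.51
ZAR 105,209.51 ÷ 1.6680 = NOK 63,075.25
NOK 63,075.25 × 0.083132 = GBP 5,243.57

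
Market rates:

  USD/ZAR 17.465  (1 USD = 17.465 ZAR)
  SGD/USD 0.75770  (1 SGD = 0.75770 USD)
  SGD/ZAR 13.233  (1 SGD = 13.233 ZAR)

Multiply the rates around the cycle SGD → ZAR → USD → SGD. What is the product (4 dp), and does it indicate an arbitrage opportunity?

Around SGD → ZAR → USD → SGD: 1 × 13.233 ÷ 17.465 ÷ 0.75770 = 0.999983
Product ≈ 1 (deviation 0.002%, within rounding noise).

1.0000 (no arbitrage)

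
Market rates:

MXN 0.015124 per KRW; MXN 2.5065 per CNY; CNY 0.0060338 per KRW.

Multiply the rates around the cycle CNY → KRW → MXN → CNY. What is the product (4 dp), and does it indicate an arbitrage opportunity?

1.0000 (no arbitrage)

Around CNY → KRW → MXN → CNY: 1 ÷ 0.0060338 × 0.015124 ÷ 2.5065 = 1.000019
Product ≈ 1 (deviation 0.002%, within rounding noise).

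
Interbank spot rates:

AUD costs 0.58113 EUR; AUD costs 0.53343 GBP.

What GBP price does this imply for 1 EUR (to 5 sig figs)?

EUR/GBP = 0.91792

1 EUR ÷ 0.58113 = 1.72079 AUD
1.72079 AUD × 0.53343 = 0.917919 GBP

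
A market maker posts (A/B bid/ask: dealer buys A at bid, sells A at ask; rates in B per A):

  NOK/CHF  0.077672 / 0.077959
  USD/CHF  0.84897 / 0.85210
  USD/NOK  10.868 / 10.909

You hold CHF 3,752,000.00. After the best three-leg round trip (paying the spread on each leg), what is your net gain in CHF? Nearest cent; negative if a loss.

Net result: CHF -6,550.27 (no profitable arbitrage after spreads)

Best loop CHF → NOK → USD → CHF:
CHF 3,752,000.00 ÷ 0.077959 (buy NOK at ask) = NOK 48,127,862.08
NOK 48,127,862.08 ÷ 10.909 (buy USD at ask) = USD 4,411,757.46
USD 4,411,757.46 × 0.84897 (sell USD at bid) = CHF 3,745,449.73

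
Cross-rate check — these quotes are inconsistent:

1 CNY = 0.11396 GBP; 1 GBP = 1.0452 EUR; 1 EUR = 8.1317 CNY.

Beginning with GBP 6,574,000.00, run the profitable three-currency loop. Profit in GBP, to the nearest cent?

Profitable loop is GBP → CNY → EUR → GBP:
GBP 6,574,000.00 ÷ 0.11396 = CNY 57,686,907.69
CNY 57,686,907.69 ÷ 8.1317 = EUR 7,094,077.21
EUR 7,094,077.21 ÷ 1.0452 = GBP 6,787,291.63
Profit = GBP 6,787,291.63 − GBP 6,574,000.00

Profit: GBP 213,291.63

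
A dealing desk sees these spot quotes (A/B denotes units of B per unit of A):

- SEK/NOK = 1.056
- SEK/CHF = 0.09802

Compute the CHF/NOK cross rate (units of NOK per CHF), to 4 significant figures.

1 CHF ÷ 0.09802 = 10.202 SEK
10.202 SEK × 1.056 = 10.7733 NOK

CHF/NOK = 10.77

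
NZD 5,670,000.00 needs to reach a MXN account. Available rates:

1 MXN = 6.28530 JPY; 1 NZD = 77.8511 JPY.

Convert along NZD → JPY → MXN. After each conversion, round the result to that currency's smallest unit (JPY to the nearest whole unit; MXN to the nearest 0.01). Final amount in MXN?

MXN 70,229,859.67

NZD 5,670,000.00 × 77.8511 = JPY 441,415,737
JPY 441,415,737 ÷ 6.28530 = MXN 70,229,859.67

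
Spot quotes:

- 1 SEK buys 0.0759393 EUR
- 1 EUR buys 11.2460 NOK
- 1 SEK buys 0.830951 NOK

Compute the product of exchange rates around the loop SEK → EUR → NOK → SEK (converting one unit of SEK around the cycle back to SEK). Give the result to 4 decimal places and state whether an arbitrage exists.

1.0278 (arbitrage exists)

Around SEK → EUR → NOK → SEK: 1 × 0.0759393 × 11.2460 ÷ 0.830951 = 1.027754
Product > 1; profitable direction is SEK → EUR → NOK → SEK.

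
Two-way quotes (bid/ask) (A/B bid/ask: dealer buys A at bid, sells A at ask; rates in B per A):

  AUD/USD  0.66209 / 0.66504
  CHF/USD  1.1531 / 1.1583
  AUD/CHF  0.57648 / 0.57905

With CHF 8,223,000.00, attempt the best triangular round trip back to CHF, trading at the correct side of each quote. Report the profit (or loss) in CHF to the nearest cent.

Net result: CHF -3,720.68 (no profitable arbitrage after spreads)

Best loop CHF → USD → AUD → CHF:
CHF 8,223,000.00 × 1.1531 (sell CHF at bid) = USD 9,481,941.30
USD 9,481,941.30 ÷ 0.66504 (buy AUD at ask) = AUD 14,257,700.74
AUD 14,257,700.74 × 0.57648 (sell AUD at bid) = CHF 8,219,279.32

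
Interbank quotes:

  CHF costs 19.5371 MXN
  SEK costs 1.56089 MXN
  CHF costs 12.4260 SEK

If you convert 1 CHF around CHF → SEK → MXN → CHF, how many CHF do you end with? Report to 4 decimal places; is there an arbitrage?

Around CHF → SEK → MXN → CHF: 1 × 12.4260 × 1.56089 ÷ 19.5371 = 0.992758
Product < 1; profitable direction is CHF → MXN → SEK → CHF.

0.9928 (arbitrage exists)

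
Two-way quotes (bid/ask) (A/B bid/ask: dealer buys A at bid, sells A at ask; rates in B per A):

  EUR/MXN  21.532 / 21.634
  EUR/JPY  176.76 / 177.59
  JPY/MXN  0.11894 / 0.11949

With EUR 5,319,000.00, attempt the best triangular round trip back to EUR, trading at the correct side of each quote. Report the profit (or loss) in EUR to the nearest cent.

Best loop EUR → MXN → JPY → EUR:
EUR 5,319,000.00 × 21.532 (sell EUR at bid) = MXN 114,528,708.00
MXN 114,528,708.00 ÷ 0.11949 (buy JPY at ask) = JPY 958,479,438
JPY 958,479,438 ÷ 177.59 (buy EUR at ask) = EUR 5,397,147.57

Net profit: EUR 78,147.57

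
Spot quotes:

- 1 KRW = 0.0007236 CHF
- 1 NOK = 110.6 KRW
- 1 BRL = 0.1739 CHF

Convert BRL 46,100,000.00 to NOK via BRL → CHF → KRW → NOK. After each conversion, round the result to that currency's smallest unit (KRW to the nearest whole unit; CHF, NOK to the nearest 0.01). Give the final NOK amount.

BRL 46,100,000.00 × 0.1739 = CHF 8,016,790.00
CHF 8,016,790.00 ÷ 0.0007236 = KRW 11,079,035,379
KRW 11,079,035,379 ÷ 110.6 = NOK 100,172,110.12

NOK 100,172,110.12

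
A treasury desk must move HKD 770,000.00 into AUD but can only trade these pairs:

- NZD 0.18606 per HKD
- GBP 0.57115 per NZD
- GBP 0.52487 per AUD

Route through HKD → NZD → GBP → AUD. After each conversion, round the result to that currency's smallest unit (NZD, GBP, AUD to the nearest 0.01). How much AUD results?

HKD 770,000.00 × 0.18606 = NZD 143,266.20
NZD 143,266.20 × 0.57115 = GBP 81,826.49
GBP 81,826.49 ÷ 0.52487 = AUD 155,898.58

AUD 155,898.58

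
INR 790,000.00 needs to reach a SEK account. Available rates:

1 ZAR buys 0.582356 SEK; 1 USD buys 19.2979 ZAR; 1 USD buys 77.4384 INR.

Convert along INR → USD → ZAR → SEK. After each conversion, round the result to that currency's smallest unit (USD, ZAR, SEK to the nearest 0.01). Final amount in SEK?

SEK 114,648.78

INR 790,000.00 ÷ 77.4384 = USD 10,201.66
USD 10,201.66 × 19.2979 = ZAR 196,870.61
ZAR 196,870.61 × 0.582356 = SEK 114,648.78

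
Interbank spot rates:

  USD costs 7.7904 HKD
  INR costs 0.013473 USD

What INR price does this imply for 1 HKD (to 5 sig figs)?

HKD/INR = 9.5274

1 HKD ÷ 7.7904 = 0.128363 USD
0.128363 USD ÷ 0.013473 = 9.52743 INR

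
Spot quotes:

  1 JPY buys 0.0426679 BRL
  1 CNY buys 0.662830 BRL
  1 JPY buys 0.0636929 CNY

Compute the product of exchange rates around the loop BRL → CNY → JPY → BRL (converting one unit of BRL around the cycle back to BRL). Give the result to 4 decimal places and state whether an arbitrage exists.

Around BRL → CNY → JPY → BRL: 1 ÷ 0.662830 ÷ 0.0636929 × 0.0426679 = 1.010667
Product > 1; profitable direction is BRL → CNY → JPY → BRL.

1.0107 (arbitrage exists)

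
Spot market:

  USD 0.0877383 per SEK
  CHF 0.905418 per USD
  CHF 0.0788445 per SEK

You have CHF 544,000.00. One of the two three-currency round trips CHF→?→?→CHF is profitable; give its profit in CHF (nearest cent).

Profitable loop is CHF → SEK → USD → CHF:
CHF 544,000.00 ÷ 0.0788445 = SEK 6,899,656.92
SEK 6,899,656.92 × 0.0877383 = USD 605,364.17
USD 605,364.17 × 0.905418 = CHF 548,107.61
Profit = CHF 548,107.61 − CHF 544,000.00

Profit: CHF 4,107.61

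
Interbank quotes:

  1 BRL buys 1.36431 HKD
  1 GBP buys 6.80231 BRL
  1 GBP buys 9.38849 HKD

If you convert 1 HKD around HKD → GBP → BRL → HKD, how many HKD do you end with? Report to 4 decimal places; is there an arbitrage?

0.9885 (arbitrage exists)

Around HKD → GBP → BRL → HKD: 1 ÷ 9.38849 × 6.80231 × 1.36431 = 0.988493
Product < 1; profitable direction is HKD → BRL → GBP → HKD.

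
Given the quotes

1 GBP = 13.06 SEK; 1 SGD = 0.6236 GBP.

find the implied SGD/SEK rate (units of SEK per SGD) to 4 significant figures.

SGD/SEK = 8.144

1 SGD × 0.6236 = 0.6236 GBP
0.6236 GBP × 13.06 = 8.14422 SEK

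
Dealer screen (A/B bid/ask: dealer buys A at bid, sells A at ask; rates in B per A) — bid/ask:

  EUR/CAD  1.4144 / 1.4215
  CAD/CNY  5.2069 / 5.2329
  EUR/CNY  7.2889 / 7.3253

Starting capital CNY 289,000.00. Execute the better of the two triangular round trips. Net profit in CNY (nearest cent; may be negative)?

Best loop CNY → EUR → CAD → CNY:
CNY 289,000.00 ÷ 7.3253 (buy EUR at ask) = EUR 39,452.31
EUR 39,452.31 × 1.4144 (sell EUR at bid) = CAD 55,801.35
CAD 55,801.35 × 5.2069 (sell CAD at bid) = CNY 290,552.03

Net profit: CNY 1,552.03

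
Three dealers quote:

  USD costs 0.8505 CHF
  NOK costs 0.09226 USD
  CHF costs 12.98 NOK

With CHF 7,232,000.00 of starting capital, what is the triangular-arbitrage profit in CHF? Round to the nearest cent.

Profitable loop is CHF → NOK → USD → CHF:
CHF 7,232,000.00 × 12.98 = NOK 93,871,360.00
NOK 93,871,360.00 × 0.09226 = USD 8,660,571.67
USD 8,660,571.67 × 0.8505 = CHF 7,365,816.21
Profit = CHF 7,365,816.21 − CHF 7,232,000.00

Profit: CHF 133,816.21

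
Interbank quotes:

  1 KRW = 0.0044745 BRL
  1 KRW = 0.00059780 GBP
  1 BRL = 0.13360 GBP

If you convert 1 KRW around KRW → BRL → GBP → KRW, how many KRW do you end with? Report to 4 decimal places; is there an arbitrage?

Around KRW → BRL → GBP → KRW: 1 × 0.0044745 × 0.13360 ÷ 0.00059780 = 0.999989
Product ≈ 1 (deviation 0.001%, within rounding noise).

1.0000 (no arbitrage)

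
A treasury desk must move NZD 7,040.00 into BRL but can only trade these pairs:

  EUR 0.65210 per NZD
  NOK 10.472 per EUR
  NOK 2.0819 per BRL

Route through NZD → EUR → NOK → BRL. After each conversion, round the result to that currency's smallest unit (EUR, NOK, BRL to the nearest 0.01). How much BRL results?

NZD 7,040.00 × 0.65210 = EUR 4,590.78
EUR 4,590.78 × 10.472 = NOK 48,074.65
NOK 48,074.65 ÷ 2.0819 = BRL 23,091.72

BRL 23,091.72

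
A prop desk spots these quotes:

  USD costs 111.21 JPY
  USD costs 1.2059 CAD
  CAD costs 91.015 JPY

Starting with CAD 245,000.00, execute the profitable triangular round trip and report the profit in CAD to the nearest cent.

Profit: CAD 3,247.94

Profitable loop is CAD → USD → JPY → CAD:
CAD 245,000.00 ÷ 1.2059 = USD 203,167.76
USD 203,167.76 × 111.21 = JPY 22,594,286
JPY 22,594,286 ÷ 91.015 = CAD 248,247.94
Profit = CAD 248,247.94 − CAD 245,000.00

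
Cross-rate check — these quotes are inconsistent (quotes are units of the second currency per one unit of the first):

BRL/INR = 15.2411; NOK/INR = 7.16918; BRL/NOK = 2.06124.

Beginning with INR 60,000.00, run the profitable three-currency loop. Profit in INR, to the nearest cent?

Profit: INR 1,882.74

Profitable loop is INR → NOK → BRL → INR:
INR 60,000.00 ÷ 7.16918 = NOK 8,369.16
NOK 8,369.16 ÷ 2.06124 = BRL 4,060.25
BRL 4,060.25 × 15.2411 = INR 61,882.74
Profit = INR 61,882.74 − INR 60,000.00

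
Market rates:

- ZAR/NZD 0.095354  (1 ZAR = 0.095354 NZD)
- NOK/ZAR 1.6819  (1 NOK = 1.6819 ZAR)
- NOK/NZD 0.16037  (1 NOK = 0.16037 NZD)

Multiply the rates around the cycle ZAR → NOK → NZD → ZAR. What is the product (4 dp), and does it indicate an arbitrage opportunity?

1.0000 (no arbitrage)

Around ZAR → NOK → NZD → ZAR: 1 ÷ 1.6819 × 0.16037 ÷ 0.095354 = 0.999963
Product ≈ 1 (deviation 0.004%, within rounding noise).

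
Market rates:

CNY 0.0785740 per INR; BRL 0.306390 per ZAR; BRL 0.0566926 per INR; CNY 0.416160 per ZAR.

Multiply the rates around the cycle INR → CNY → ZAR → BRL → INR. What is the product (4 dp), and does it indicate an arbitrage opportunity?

Around INR → CNY → ZAR → BRL → INR: 1 × 0.0785740 ÷ 0.416160 × 0.306390 ÷ 0.0566926 = 1.020391
Product > 1; profitable direction is INR → CNY → ZAR → BRL → INR.

1.0204 (arbitrage exists)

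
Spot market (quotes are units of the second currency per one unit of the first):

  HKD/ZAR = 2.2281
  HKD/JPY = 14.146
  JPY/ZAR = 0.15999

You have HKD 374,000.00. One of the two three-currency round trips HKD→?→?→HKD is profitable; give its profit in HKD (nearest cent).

Profitable loop is HKD → JPY → ZAR → HKD:
HKD 374,000.00 × 14.146 = JPY 5,290,604
JPY 5,290,604 × 0.15999 = ZAR 846,443.73
ZAR 846,443.73 ÷ 2.2281 = HKD 379,894.86
Profit = HKD 379,894.86 − HKD 374,000.00

Profit: HKD 5,894.86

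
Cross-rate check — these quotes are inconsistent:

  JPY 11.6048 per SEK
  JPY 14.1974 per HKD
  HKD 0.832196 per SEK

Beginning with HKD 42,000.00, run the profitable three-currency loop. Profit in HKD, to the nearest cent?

Profit: HKD 760.82

Profitable loop is HKD → JPY → SEK → HKD:
HKD 42,000.00 × 14.1974 = JPY 596,291
JPY 596,291 ÷ 11.6048 = SEK 51,383.12
SEK 51,383.12 × 0.832196 = HKD 42,760.82
Profit = HKD 42,760.82 − HKD 42,000.00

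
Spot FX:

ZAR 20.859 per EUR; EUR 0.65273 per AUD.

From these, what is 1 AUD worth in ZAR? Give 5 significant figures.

1 AUD × 0.65273 = 0.65273 EUR
0.65273 EUR × 20.859 = 13.6153 ZAR

AUD/ZAR = 13.615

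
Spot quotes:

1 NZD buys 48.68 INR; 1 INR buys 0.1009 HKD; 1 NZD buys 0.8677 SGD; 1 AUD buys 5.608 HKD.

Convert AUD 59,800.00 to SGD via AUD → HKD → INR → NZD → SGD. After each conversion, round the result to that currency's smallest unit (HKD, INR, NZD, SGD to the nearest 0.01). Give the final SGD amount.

AUD 59,800.00 × 5.608 = HKD 335,358.40
HKD 335,358.40 ÷ 0.1009 = INR 3,323,670.96
INR 3,323,670.96 ÷ 48.68 = NZD 68,275.90
NZD 68,275.90 × 0.8677 = SGD 59,243.00

SGD 59,243.00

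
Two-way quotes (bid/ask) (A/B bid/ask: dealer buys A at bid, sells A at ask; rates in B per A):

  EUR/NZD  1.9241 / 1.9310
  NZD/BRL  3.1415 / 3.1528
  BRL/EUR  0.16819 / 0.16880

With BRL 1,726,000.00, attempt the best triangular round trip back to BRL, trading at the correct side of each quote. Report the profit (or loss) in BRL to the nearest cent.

Net profit: BRL 28,711.27

Best loop BRL → EUR → NZD → BRL:
BRL 1,726,000.00 × 0.16819 (sell BRL at bid) = EUR 290,295.94
EUR 290,295.94 × 1.9241 (sell EUR at bid) = NZD 558,558.42
NZD 558,558.42 × 3.1415 (sell NZD at bid) = BRL 1,754,711.27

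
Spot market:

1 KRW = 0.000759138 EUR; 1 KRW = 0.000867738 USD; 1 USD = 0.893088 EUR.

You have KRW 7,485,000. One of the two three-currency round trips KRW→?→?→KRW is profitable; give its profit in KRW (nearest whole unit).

Profit: KRW 156,066

Profitable loop is KRW → USD → EUR → KRW:
KRW 7,485,000 × 0.000867738 = USD 6,495.02
USD 6,495.02 × 0.893088 = EUR 5,800.62
EUR 5,800.62 ÷ 0.000759138 = KRW 7,641,066
Profit = KRW 7,641,066 − KRW 7,485,000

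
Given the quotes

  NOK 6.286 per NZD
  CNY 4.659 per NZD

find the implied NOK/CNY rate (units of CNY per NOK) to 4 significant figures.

NOK/CNY = 0.7412

1 NOK ÷ 6.286 = 0.159084 NZD
0.159084 NZD × 4.659 = 0.741171 CNY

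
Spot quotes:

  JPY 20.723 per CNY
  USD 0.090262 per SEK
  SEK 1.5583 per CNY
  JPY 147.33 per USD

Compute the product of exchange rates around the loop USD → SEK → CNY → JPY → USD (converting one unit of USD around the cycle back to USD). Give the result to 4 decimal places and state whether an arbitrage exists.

1.0000 (no arbitrage)

Around USD → SEK → CNY → JPY → USD: 1 ÷ 0.090262 ÷ 1.5583 × 20.723 ÷ 147.33 = 1.000012
Product ≈ 1 (deviation 0.001%, within rounding noise).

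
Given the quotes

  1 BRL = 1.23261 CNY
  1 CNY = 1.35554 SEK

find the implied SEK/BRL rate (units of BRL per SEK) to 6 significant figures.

SEK/BRL = 0.598497

1 SEK ÷ 1.35554 = 0.737713 CNY
0.737713 CNY ÷ 1.23261 = 0.598497 BRL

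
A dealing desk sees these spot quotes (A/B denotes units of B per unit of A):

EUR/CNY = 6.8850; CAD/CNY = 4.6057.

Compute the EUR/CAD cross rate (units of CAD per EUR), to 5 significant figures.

EUR/CAD = 1.4949

1 EUR × 6.8850 = 6.885 CNY
6.885 CNY ÷ 4.6057 = 1.49489 CAD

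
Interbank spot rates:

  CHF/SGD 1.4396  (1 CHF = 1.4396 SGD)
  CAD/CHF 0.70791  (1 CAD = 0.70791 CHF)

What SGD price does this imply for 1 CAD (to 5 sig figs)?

CAD/SGD = 1.0191

1 CAD × 0.70791 = 0.70791 CHF
0.70791 CHF × 1.4396 = 1.01911 SGD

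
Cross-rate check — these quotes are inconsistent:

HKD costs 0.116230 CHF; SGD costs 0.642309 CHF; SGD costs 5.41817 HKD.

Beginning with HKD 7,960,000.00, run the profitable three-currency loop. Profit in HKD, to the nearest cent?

Profitable loop is HKD → SGD → CHF → HKD:
HKD 7,960,000.00 ÷ 5.41817 = SGD 1,469,130.72
SGD 1,469,130.72 × 0.642309 = CHF 943,635.88
CHF 943,635.88 ÷ 0.116230 = HKD 8,118,694.70
Profit = HKD 8,118,694.70 − HKD 7,960,000.00

Profit: HKD 158,694.70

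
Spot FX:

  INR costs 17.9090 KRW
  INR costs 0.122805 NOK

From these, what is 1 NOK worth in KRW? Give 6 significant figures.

NOK/KRW = 145.833

1 NOK ÷ 0.122805 = 8.14299 INR
8.14299 INR × 17.9090 = 145.833 KRW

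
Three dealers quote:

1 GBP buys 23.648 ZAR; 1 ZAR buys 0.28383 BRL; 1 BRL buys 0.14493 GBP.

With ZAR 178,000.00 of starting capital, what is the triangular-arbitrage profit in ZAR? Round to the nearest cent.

Profit: ZAR 4,982.26

Profitable loop is ZAR → GBP → BRL → ZAR:
ZAR 178,000.00 ÷ 23.648 = GBP 7,527.06
GBP 7,527.06 ÷ 0.14493 = BRL 51,935.86
BRL 51,935.86 ÷ 0.28383 = ZAR 182,982.26
Profit = ZAR 182,982.26 − ZAR 178,000.00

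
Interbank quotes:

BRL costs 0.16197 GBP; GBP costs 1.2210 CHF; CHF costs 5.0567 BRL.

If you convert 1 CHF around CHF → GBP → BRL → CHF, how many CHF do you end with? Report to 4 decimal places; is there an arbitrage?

1.0000 (no arbitrage)

Around CHF → GBP → BRL → CHF: 1 ÷ 1.2210 ÷ 0.16197 ÷ 5.0567 = 0.999960
Product ≈ 1 (deviation 0.004%, within rounding noise).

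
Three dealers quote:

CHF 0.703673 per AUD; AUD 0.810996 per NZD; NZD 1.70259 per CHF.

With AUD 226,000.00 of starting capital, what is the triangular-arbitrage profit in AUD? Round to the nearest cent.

Profit: AUD 6,599.49

Profitable loop is AUD → NZD → CHF → AUD:
AUD 226,000.00 ÷ 0.810996 = NZD 278,669.69
NZD 278,669.69 ÷ 1.70259 = CHF 163,673.98
CHF 163,673.98 ÷ 0.703673 = AUD 232,599.49
Profit = AUD 232,599.49 − AUD 226,000.00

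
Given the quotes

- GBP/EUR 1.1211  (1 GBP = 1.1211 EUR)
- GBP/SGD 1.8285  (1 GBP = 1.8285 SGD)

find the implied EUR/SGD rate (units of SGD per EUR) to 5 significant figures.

1 EUR ÷ 1.1211 = 0.891981 GBP
0.891981 GBP × 1.8285 = 1.63099 SGD

EUR/SGD = 1.6310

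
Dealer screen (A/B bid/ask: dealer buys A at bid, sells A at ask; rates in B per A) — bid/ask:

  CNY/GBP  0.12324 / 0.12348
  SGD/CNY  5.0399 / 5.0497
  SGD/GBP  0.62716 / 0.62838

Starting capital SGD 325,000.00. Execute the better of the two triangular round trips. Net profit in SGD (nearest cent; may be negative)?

Net profit: SGD 1,888.40

Best loop SGD → GBP → CNY → SGD:
SGD 325,000.00 × 0.62716 (sell SGD at bid) = GBP 203,827.00
GBP 203,827.00 ÷ 0.12348 (buy CNY at ask) = CNY 1,650,688.37
CNY 1,650,688.37 ÷ 5.0497 (buy SGD at ask) = SGD 326,888.40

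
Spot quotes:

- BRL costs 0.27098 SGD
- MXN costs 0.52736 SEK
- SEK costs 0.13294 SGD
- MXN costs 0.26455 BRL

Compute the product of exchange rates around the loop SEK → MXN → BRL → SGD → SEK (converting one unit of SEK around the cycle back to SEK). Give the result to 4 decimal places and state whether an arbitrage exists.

1.0225 (arbitrage exists)

Around SEK → MXN → BRL → SGD → SEK: 1 ÷ 0.52736 × 0.26455 × 0.27098 ÷ 0.13294 = 1.022544
Product > 1; profitable direction is SEK → MXN → BRL → SGD → SEK.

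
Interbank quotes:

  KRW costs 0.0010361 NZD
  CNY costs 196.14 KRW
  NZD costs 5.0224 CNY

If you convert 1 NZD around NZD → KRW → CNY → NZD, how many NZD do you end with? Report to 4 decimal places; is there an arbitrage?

Around NZD → KRW → CNY → NZD: 1 ÷ 0.0010361 ÷ 196.14 ÷ 5.0224 = 0.979763
Product < 1; profitable direction is NZD → CNY → KRW → NZD.

0.9798 (arbitrage exists)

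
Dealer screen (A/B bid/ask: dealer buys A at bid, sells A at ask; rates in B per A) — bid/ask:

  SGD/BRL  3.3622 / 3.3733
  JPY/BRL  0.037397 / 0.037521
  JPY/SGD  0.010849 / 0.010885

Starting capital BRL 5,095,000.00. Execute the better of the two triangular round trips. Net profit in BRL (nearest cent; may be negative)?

Best loop BRL → SGD → JPY → BRL:
BRL 5,095,000.00 ÷ 3.3733 (buy SGD at ask) = SGD 1,510,390.42
SGD 1,510,390.42 ÷ 0.010885 (buy JPY at ask) = JPY 138,758,881
JPY 138,758,881 × 0.037397 (sell JPY at bid) = BRL 5,189,165.87

Net profit: BRL 94,165.87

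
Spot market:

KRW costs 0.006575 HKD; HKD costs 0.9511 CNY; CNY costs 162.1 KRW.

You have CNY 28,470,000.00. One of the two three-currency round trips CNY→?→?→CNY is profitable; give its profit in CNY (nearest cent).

Profitable loop is CNY → KRW → HKD → CNY:
CNY 28,470,000.00 × 162.1 = KRW 4,614,987,000
KRW 4,614,987,000 × 0.006575 = HKD 30,343,539.53
HKD 30,343,539.53 × 0.9511 = CNY 28,859,740.44
Profit = CNY 28,859,740.44 − CNY 28,470,000.00

Profit: CNY 389,740.44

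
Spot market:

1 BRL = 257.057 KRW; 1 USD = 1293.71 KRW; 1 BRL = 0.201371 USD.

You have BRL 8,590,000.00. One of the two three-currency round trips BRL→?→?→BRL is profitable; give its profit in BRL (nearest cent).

Profit: BRL 115,577.60

Profitable loop is BRL → USD → KRW → BRL:
BRL 8,590,000.00 × 0.201371 = USD 1,729,776.89
USD 1,729,776.89 × 1293.71 = KRW 2,237,829,660
KRW 2,237,829,660 ÷ 257.057 = BRL 8,705,577.60
Profit = BRL 8,705,577.60 − BRL 8,590,000.00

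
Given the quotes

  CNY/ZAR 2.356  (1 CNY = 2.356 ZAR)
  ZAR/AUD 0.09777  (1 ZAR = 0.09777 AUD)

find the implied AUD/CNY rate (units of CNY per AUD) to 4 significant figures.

AUD/CNY = 4.341

1 AUD ÷ 0.09777 = 10.2281 ZAR
10.2281 ZAR ÷ 2.356 = 4.34129 CNY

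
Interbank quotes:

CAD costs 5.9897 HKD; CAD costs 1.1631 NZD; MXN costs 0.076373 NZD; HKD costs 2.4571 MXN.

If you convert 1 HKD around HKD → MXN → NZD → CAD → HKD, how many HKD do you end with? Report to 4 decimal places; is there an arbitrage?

Around HKD → MXN → NZD → CAD → HKD: 1 × 2.4571 × 0.076373 ÷ 1.1631 × 5.9897 = 0.966386
Product < 1; profitable direction is HKD → CAD → NZD → MXN → HKD.

0.9664 (arbitrage exists)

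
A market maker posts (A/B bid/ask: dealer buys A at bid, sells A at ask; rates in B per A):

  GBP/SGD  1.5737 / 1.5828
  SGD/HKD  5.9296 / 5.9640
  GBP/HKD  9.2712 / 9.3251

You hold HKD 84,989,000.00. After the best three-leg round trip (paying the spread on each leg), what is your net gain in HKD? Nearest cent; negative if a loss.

Net profit: HKD 57,523.22

Best loop HKD → GBP → SGD → HKD:
HKD 84,989,000.00 ÷ 9.3251 (buy GBP at ask) = GBP 9,114,004.14
GBP 9,114,004.14 × 1.5737 (sell GBP at bid) = SGD 14,342,708.31
SGD 14,342,708.31 × 5.9296 (sell SGD at bid) = HKD 85,046,523.22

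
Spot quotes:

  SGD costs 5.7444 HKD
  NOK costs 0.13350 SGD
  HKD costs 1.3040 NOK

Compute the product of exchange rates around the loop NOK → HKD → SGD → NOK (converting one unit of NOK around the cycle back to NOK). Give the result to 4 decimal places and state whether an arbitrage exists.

Around NOK → HKD → SGD → NOK: 1 ÷ 1.3040 ÷ 5.7444 ÷ 0.13350 = 0.999992
Product ≈ 1 (deviation 0.001%, within rounding noise).

1.0000 (no arbitrage)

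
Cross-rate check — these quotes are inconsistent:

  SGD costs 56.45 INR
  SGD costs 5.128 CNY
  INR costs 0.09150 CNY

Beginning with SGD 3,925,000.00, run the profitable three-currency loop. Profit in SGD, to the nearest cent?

Profitable loop is SGD → INR → CNY → SGD:
SGD 3,925,000.00 × 56.45 = INR 221,566,250.00
INR 221,566,250.00 × 0.09150 = CNY 20,273,311.88
CNY 20,273,311.88 ÷ 5.128 = SGD 3,953,453.95
Profit = SGD 3,953,453.95 − SGD 3,925,000.00

Profit: SGD 28,453.95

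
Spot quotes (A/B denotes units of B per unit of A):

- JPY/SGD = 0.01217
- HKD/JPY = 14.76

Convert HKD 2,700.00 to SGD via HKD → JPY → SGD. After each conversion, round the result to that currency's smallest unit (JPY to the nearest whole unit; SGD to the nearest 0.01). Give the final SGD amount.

HKD 2,700.00 × 14.76 = JPY 39,852
JPY 39,852 × 0.01217 = SGD 485.00

SGD 485.00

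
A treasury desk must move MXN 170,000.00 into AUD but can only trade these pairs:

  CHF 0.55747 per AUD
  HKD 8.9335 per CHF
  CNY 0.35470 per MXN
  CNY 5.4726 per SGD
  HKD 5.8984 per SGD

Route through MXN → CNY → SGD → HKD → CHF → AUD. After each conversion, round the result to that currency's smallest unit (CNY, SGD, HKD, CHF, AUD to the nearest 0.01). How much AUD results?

AUD 13,049.92

MXN 170,000.00 × 0.35470 = CNY 60,299.00
CNY 60,299.00 ÷ 5.4726 = SGD 11,018.35
SGD 11,018.35 × 5.8984 = HKD 64,990.64
HKD 64,990.64 ÷ 8.9335 = CHF 7,274.94
CHF 7,274.94 ÷ 0.55747 = AUD 13,049.92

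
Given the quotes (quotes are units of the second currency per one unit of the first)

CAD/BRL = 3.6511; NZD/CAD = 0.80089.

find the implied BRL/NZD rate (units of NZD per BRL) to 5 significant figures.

BRL/NZD = 0.34198

1 BRL ÷ 3.6511 = 0.27389 CAD
0.27389 CAD ÷ 0.80089 = 0.341982 NZD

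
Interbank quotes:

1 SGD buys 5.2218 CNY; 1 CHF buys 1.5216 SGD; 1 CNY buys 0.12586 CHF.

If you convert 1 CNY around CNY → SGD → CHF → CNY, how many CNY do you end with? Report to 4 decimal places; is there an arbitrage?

1.0000 (no arbitrage)

Around CNY → SGD → CHF → CNY: 1 ÷ 5.2218 ÷ 1.5216 ÷ 0.12586 = 0.999981
Product ≈ 1 (deviation 0.002%, within rounding noise).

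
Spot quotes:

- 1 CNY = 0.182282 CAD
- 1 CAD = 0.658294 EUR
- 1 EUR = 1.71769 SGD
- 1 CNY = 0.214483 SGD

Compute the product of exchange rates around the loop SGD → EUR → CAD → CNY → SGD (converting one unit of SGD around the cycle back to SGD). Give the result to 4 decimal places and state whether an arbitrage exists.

1.0406 (arbitrage exists)

Around SGD → EUR → CAD → CNY → SGD: 1 ÷ 1.71769 ÷ 0.658294 ÷ 0.182282 × 0.214483 = 1.040601
Product > 1; profitable direction is SGD → EUR → CAD → CNY → SGD.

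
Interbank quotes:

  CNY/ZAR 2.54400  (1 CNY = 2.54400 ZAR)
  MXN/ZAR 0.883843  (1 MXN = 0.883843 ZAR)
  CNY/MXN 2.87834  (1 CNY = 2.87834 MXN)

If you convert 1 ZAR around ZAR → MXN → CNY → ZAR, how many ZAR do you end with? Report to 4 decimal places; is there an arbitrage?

1.0000 (no arbitrage)

Around ZAR → MXN → CNY → ZAR: 1 ÷ 0.883843 ÷ 2.87834 × 2.54400 = 1.000000
Product ≈ 1 (deviation 0.000%, within rounding noise).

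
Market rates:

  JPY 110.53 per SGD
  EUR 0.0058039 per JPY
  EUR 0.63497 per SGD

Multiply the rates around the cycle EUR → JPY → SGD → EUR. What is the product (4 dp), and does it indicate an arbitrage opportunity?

Around EUR → JPY → SGD → EUR: 1 ÷ 0.0058039 ÷ 110.53 × 0.63497 = 0.989813
Product < 1; profitable direction is EUR → SGD → JPY → EUR.

0.9898 (arbitrage exists)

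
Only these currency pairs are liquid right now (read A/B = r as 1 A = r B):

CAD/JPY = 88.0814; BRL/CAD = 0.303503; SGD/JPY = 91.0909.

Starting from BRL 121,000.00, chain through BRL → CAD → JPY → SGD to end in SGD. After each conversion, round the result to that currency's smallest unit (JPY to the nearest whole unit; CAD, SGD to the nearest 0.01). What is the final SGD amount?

BRL 121,000.00 × 0.303503 = CAD 36,723.86
CAD 36,723.86 × 88.0814 = JPY 3,234,689
JPY 3,234,689 ÷ 91.0909 = SGD 35,510.56

SGD 35,510.56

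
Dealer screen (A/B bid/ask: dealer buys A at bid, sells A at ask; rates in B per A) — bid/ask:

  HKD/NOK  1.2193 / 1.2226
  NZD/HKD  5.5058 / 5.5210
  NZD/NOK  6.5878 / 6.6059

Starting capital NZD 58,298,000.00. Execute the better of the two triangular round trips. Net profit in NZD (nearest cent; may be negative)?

Best loop NZD → HKD → NOK → NZD:
NZD 58,298,000.00 × 5.5058 (sell NZD at bid) = HKD 320,977,128.40
HKD 320,977,128.40 × 1.2193 (sell HKD at bid) = NOK 391,367,412.66
NOK 391,367,412.66 ÷ 6.6059 (buy NZD at ask) = NZD 59,245,131.27

Net profit: NZD 947,131.27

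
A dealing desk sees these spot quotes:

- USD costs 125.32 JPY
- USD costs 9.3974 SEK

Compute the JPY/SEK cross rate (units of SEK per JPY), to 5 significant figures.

JPY/SEK = 0.074987

1 JPY ÷ 125.32 = 0.00797957 USD
0.00797957 USD × 9.3974 = 0.0749872 SEK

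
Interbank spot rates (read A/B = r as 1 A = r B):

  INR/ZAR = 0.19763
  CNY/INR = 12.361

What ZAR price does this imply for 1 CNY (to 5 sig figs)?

CNY/ZAR = 2.4429

1 CNY × 12.361 = 12.361 INR
12.361 INR × 0.19763 = 2.4429 ZAR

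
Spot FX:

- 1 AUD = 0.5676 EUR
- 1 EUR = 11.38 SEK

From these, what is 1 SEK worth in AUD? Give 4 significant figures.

SEK/AUD = 0.1548

1 SEK ÷ 11.38 = 0.0878735 EUR
0.0878735 EUR ÷ 0.5676 = 0.154816 AUD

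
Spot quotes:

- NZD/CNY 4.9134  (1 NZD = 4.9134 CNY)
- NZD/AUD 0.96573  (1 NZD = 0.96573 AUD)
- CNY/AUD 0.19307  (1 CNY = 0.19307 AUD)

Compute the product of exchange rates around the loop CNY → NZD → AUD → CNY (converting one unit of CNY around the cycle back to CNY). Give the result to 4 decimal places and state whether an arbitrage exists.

1.0180 (arbitrage exists)

Around CNY → NZD → AUD → CNY: 1 ÷ 4.9134 × 0.96573 ÷ 0.19307 = 1.018026
Product > 1; profitable direction is CNY → NZD → AUD → CNY.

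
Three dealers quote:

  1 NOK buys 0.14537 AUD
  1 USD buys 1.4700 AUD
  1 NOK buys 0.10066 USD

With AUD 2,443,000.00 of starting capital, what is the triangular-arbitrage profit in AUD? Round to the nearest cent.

Profitable loop is AUD → NOK → USD → AUD:
AUD 2,443,000.00 ÷ 0.14537 = NOK 16,805,393.13
NOK 16,805,393.13 × 0.10066 = USD 1,691,630.87
USD 1,691,630.87 × 1.4700 = AUD 2,486,697.38
Profit = AUD 2,486,697.38 − AUD 2,443,000.00

Profit: AUD 43,697.38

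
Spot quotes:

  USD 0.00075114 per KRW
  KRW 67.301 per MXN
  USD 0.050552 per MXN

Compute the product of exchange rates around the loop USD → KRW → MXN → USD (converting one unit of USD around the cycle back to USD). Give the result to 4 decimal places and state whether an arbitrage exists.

Around USD → KRW → MXN → USD: 1 ÷ 0.00075114 ÷ 67.301 × 0.050552 = 0.999991
Product ≈ 1 (deviation 0.001%, within rounding noise).

1.0000 (no arbitrage)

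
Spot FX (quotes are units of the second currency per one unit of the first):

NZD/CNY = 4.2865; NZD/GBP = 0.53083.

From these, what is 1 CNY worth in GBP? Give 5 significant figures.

1 CNY ÷ 4.2865 = 0.233291 NZD
0.233291 NZD × 0.53083 = 0.123838 GBP

CNY/GBP = 0.12384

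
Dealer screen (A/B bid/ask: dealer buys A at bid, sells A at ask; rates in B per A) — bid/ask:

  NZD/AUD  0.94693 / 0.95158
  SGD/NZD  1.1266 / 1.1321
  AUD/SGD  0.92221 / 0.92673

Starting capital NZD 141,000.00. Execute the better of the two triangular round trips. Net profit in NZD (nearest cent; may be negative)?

Net profit: NZD 232.87

Best loop NZD → SGD → AUD → NZD:
NZD 141,000.00 ÷ 1.1321 (buy SGD at ask) = SGD 124,547.30
SGD 124,547.30 ÷ 0.92673 (buy AUD at ask) = AUD 134,394.38
AUD 134,394.38 ÷ 0.95158 (buy NZD at ask) = NZD 141,232.87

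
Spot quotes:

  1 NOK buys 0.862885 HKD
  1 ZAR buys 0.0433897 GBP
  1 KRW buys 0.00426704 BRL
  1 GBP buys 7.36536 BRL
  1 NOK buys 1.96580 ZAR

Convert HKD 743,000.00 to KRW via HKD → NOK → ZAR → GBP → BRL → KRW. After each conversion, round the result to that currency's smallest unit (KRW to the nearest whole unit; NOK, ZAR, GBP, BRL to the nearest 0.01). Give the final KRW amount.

KRW 126,773,693

HKD 743,000.00 ÷ 0.862885 = NOK 861,064.92
NOK 861,064.92 × 1.96580 = ZAR 1,692,681.42
ZAR 1,692,681.42 × 0.0433897 = GBP 73,444.94
GBP 73,444.94 × 7.36536 = BRL 540,948.42
BRL 540,948.42 ÷ 0.00426704 = KRW 126,773,693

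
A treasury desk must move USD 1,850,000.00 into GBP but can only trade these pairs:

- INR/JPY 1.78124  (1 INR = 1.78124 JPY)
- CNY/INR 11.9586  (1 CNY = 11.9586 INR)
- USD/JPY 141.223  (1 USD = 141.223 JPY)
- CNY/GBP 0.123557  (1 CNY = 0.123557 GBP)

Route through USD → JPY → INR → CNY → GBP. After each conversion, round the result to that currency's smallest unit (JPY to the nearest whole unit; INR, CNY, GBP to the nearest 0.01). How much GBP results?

USD 1,850,000.00 × 141.223 = JPY 261,262,550
JPY 261,262,550 ÷ 1.78124 = INR 146,674,535.72
INR 146,674,535.72 ÷ 11.9586 = CNY 12,265,192.89
CNY 12,265,192.89 × 0.123557 = GBP 1,515,450.44

GBP 1,515,450.44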